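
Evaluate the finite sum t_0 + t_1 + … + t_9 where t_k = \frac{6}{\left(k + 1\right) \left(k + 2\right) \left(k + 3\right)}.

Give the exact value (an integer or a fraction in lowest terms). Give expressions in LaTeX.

r(k) = (k + 1)/(k + 4) after simplifying.
Gosper form: A/B · C(k+1)/C(k) with A=k + 1, B=k + 4, C=1.
f must satisfy (k + 1)·f(k+1) − (k + 3)·f(k) = 1.
d = 2 from the (1,1,0) case.
A polynomial solution: f(k) = k*(k + 3)/4.
Certificate R = B(k−1)f/C = k*(k + 3)**2/4 gives s_k = 3*k*(k + 3)/(2*(k + 1)*(k + 2)).
Check: Δs_k = 6/(k**3 + 6*k**2 + 11*k + 6). ✓
Telescoping: Σ = s_(10) − s_(0) = 65/44 − (0) = 65/44.

Σ = 65/44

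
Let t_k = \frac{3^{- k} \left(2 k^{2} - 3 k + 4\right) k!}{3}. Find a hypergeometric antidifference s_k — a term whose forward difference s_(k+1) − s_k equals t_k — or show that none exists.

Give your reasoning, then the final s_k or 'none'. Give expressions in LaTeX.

Compute t_(k+1)/t_k: get (k + 1)*(-3*k + 2*(k + 1)**2 + 1)/(3*(2*k**2 - 3*k + 4)).
A = k/3 + 1/3, B = 1, C = k**2 - 3*k/2 + 2.
Set up (k/3 + 1/3)·f(k+1) − (1)·f(k) − (k**2 - 3*k/2 + 2) = 0.
d = 1 from the (1,0,2) case.
Coefficient equations give f(k) = 3*(2*k - 1)/2.
So s_k = (B(k−1)f/C)·t_k = (3*(2*k - 1)/(2*k**2 - 3*k + 4))·t_k = (2*k - 1)*factorial(k)/3**k.
Δs = (2*k**2 - 3*k + 4)*factorial(k)/(3*3**k), as required.

s_k = 3^{- k} \left(2 k - 1\right) k!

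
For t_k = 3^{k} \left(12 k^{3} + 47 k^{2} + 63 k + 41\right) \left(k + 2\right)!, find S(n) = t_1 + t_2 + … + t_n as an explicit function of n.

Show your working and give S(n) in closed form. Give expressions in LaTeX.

t_(k+1)/t_k = 3*(12*k**4 + 119*k**3 + 442*k**2 + 742*k + 489)/(12*k**3 + 47*k**2 + 63*k + 41).
A = 3*k + 9, B = 1, C = k**3 + 47*k**2/12 + 21*k/4 + 41/12.
Solve (3*k + 9)·f(k+1) − (1)·f(k) = k**3 + 47*k**2/12 + 21*k/4 + 41/12.
deg f ≤ 2 (via 1,0,3).
Solving with deg f ≤ 2: f(k) = (4*k**2 - 3*k + 4)/12.
Certificate R = B(k−1)f/C = (4*k**2 - 3*k + 4)/(12*k**3 + 47*k**2 + 63*k + 41) gives s_k = 3**k*(4*k**2 - 3*k + 4)*factorial(k + 2).
Check: Δs_k = 3**k*(12*k**3 + 47*k**2 + 63*k + 41)*factorial(k + 2). ✓
s_(n+1) = 3**(n + 1)*(4*n**2 + 5*n + 5)*factorial(n + 3) and s_(1) = 90, so S(n) = 12*3**n*n**2*factorial(n + 3) + 15*3**n*n*factorial(n + 3) + 15*3**n*factorial(n + 3) - 90.

S(n) = 12 \cdot 3^{n} n^{2} \left(n + 3\right)! + 15 \cdot 3^{n} n \left(n + 3\right)! + 15 \cdot 3^{n} \left(n + 3\right)! - 90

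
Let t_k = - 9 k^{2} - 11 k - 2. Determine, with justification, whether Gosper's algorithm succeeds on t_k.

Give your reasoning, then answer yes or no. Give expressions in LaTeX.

Ratio r(k) = (9*k**2 + 29*k + 22)/(9*k**2 + 11*k + 2).
A = 1, B = 1, C = k**2 + 11*k/9 + 2/9.
Need (1)·f(k+1) − (1)·f(k) = k**2 + 11*k/9 + 2/9.
d = 3 from the (0,0,2) case.
A polynomial solution: f(k) = k*(k + 1)*(3*k - 2)/9.
R(k) = B(k−1)·f(k)/C(k) = k*(3*k - 2)/(9*k + 2); s_k = R·t_k = k*(-3*k**2 - k + 2).
Verify: -9*k**2 - 11*k - 2 matches t_k.

Yes. s_k = k \left(- 3 k^{2} - k + 2\right).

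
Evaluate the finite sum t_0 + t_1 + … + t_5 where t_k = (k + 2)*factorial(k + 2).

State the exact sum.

Step 1: r(k) = (k + 3)**2/(k + 2).
A = k + 3, B = 1, C = k + 2.
Key eq: (k + 3)·f(k+1) = (1)·f(k) + (k + 2).
From deg A=1, deg B=0, deg C=1: d=0.
Solving with deg f ≤ 0: f(k) = 1.
So s_k = (B(k−1)f/C)·t_k = (1/(k + 2))·t_k = factorial(k + 2).
s_(k+1) − s_k = (k + 2)*factorial(k + 2) = t_k.
Sum = s_(6) − s_(0); s_(6) = 40320, s_(0) = 2 ⇒ 40318.

Σ = 40318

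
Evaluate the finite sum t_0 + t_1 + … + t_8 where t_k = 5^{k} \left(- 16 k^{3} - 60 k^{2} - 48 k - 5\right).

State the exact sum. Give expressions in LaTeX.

Compute t_(k+1)/t_k: get 5*(16*k**3 + 108*k**2 + 216*k + 129)/(16*k**3 + 60*k**2 + 48*k + 5).
So A=5 and B=1, with C=k**3 + 15*k**2/4 + 3*k + 5/16.
Key eq: (5)·f(k+1) = (1)·f(k) + (k**3 + 15*k**2/4 + 3*k + 5/16).
Degrees (0,0,3) ⇒ d ≤ 3.
Solving with deg f ≤ 3: f(k) = k*(4*k**2 - 3)/16.
Get s_k = R·t_k = 5**k*k*(3 - 4*k**2) with R(k) = B(k−1)f(k)/C(k) = k*(4*k**2 - 3)/(16*k**3 + 60*k**2 + 48*k + 5).
s_(k+1) − s_k = 5**k*(-16*k**3 - 60*k**2 - 48*k - 5) = t_k.
Sum = s_(9) − s_(0); s_(9) = -5642578125, s_(0) = 0 ⇒ -5642578125.

Σ = -5642578125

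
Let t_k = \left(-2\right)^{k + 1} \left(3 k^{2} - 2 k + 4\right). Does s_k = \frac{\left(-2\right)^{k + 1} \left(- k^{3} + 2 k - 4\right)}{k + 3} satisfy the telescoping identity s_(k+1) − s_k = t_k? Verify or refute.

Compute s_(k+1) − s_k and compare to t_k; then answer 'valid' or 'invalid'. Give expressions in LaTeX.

Invalid: residual \frac{\left(-2\right)^{k + 1} \left(- 3 k^{3} - 8 k^{2} + 4 k - 14\right)}{k^{2} + 7 k + 12} ≠ 0.

s_(k+1) = (-2)**(k + 2)*(2*k - (k + 1)**3 - 2)/(k + 4)
s_(k+1) − s_k = (-2)**(k + 1)*(3*k**4 + 16*k**3 + 18*k**2 + 8*k + 34)/(k**2 + 7*k + 12)
(s_(k+1) − s_k) − t_k = (-2)**(k + 1)*(-3*k**3 - 8*k**2 + 4*k - 14)/(k**2 + 7*k + 12)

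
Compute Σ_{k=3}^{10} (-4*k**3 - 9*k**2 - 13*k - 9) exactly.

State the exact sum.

Σ = -16232

t_(k+1)/t_k = (4*k**3 + 21*k**2 + 43*k + 35)/(4*k**3 + 9*k**2 + 13*k + 9).
A = 1, B = 1, C = k**3 + 9*k**2/4 + 13*k/4 + 9/4.
Key eq: (1)·f(k+1) = (1)·f(k) + (k**3 + 9*k**2/4 + 13*k/4 + 9/4).
From deg A=0, deg B=0, deg C=3: d=4.
Solving with deg f ≤ 4: f(k) = k*(k**3 + k**2 + 3*k + 4)/4.
Get s_k = R·t_k = k*(-k**3 - k**2 - 3*k - 4) with R(k) = B(k−1)f(k)/C(k) = k*(k**3 + k**2 + 3*k + 4)/(4*k**3 + 9*k**2 + 13*k + 9).
Check: Δs_k = -4*k**3 - 9*k**2 - 13*k - 9. ✓
Sum = s_(11) − s_(3); s_(11) = -16379, s_(3) = -147 ⇒ -16232.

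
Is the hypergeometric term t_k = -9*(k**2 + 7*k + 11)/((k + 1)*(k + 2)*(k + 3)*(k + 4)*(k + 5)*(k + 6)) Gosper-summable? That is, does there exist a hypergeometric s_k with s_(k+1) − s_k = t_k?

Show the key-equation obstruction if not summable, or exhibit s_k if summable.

Step 1: r(k) = (k + 1)*(7*k + (k + 1)**2 + 18)/((k + 7)*(k**2 + 7*k + 11)).
So A=k + 1 and B=k + 7, with C=k**2 + 7*k + 11.
Set up (k + 1)·f(k+1) − (k + 6)·f(k) − (k**2 + 7*k + 11) = 0.
Degrees (1,1,2) ⇒ d ≤ 5.
Solve for f: f(k) = k*(k + 2)*(k + 4)*(k**2 + 9*k + 23)/45 (degree 5 ≤ 5).
So s_k = (B(k−1)f/C)·t_k = (k*(k + 2)*(k + 4)*(k + 6)*(k**2 + 9*k + 23)/(45*(k**2 + 7*k + 11)))·t_k = k*(-k**2 - 9*k - 23)/(5*(k**3 + 9*k**2 + 23*k + 15)).
s_(k+1) − s_k = 9*(-k**2 - 7*k - 11)/(k**6 + 21*k**5 + 175*k**4 + 735*k**3 + 1624*k**2 + 1764*k + 720) = t_k.

Yes. s_k = k*(-k**2 - 9*k - 23)/(5*(k**3 + 9*k**2 + 23*k + 15)).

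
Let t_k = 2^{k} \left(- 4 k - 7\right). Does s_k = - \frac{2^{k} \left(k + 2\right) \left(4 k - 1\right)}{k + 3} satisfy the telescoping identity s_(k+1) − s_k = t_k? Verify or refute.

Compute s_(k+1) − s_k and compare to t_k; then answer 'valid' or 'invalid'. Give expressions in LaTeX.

s_(k+1) = -2**(k + 1)*(k + 3)*(4*k + 3)/(k + 4)
s_(k+1) − s_k = 2**k*(-4*k**3 - 31*k**2 - 82*k - 62)/(k**2 + 7*k + 12)
(s_(k+1) − s_k) − t_k = 2**k*(4*k**2 + 15*k + 22)/(k**2 + 7*k + 12)

Invalid: residual \frac{2^{k} \left(4 k^{2} + 15 k + 22\right)}{k^{2} + 7 k + 12} ≠ 0.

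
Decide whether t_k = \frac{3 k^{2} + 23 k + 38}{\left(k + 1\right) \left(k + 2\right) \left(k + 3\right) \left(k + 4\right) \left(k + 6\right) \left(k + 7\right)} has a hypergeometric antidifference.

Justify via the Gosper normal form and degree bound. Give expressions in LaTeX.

r(k) = (k + 1)*(k + 6)*(23*k + 3*(k + 1)**2 + 61)/((k + 5)*(k + 8)*(3*k**2 + 23*k + 38)) after simplifying.
A = k + 1, B = k + 8, C = k**3 + 38*k**2/3 + 51*k + 190/3.
Need (k + 1)·f(k+1) − (k + 7)·f(k) = k**3 + 38*k**2/3 + 51*k + 190/3.
Bound: deg f ≤ 6.
A polynomial solution: f(k) = k*(k + 2)*(k + 4)*(k + 5)*(k**2 + 10*k + 27)/54.
Then R = B(k−1)f/C = k*(k + 2)*(k + 4)*(k + 7)*(k**2 + 10*k + 27)/(18*(3*k**2 + 23*k + 38)), so s_k = R(k)·t_k = k*(k**2 + 10*k + 27)/(18*(k**3 + 10*k**2 + 27*k + 18)).
Check: Δs_k = (3*k**2 + 23*k + 38)/(k**6 + 23*k**5 + 207*k**4 + 925*k**3 + 2144*k**2 + 2412*k + 1008). ✓

Yes. s_k = \frac{k \left(k^{2} + 10 k + 27\right)}{18 \left(k^{3} + 10 k^{2} + 27 k + 18\right)}.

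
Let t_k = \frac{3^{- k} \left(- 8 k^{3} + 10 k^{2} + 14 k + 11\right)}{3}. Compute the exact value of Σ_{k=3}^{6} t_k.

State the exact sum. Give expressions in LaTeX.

Ratio r(k) = (8*k**3 + 14*k**2 - 10*k - 27)/(3*(8*k**3 - 10*k**2 - 14*k - 11)).
A = 1/3, B = 1, C = k**3 - 5*k**2/4 - 7*k/4 - 11/8.
f must satisfy (1/3)·f(k+1) − (1)·f(k) = k**3 - 5*k**2/4 - 7*k/4 - 11/8.
d = 3 from the (0,0,3) case.
Solve for f: f(k) = -3*(4*k**3 + k**2 - 3)/8 (degree 3 ≤ 3).
Certificate R = B(k−1)f/C = -3*(4*k**3 + k**2 - 3)/(8*k**3 - 10*k**2 - 14*k - 11) gives s_k = (4*k**3 + k**2 - 3)/3**k.
s_(k+1) − s_k = (-8*k**3 + 10*k**2 + 14*k + 11)/(3*3**k) = t_k.
Σ_(k=3)^(6) t_k = s_(7) − s_(3) = 1418/2187 − (38/9) = -7816/2187.

Σ = -7816/2187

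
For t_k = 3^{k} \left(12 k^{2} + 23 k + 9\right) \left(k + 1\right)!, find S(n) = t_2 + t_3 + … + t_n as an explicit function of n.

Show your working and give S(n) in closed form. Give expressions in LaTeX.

Ratio r(k) = 3*(12*k**3 + 71*k**2 + 138*k + 88)/(12*k**2 + 23*k + 9).
Factor: A=3*k + 6; B=1; C=k**2 + 23*k/12 + 3/4.
f must satisfy (3*k + 6)·f(k+1) − (1)·f(k) = k**2 + 23*k/12 + 3/4.
From deg A=1, deg B=0, deg C=2: d=1.
Coefficient equations give f(k) = (4*k - 3)/12.
So s_k = (B(k−1)f/C)·t_k = ((4*k - 3)/(12*k**2 + 23*k + 9))·t_k = 3**k*(4*k - 3)*factorial(k + 1).
s_(k+1) − s_k = 3**k*(12*k**2 + 23*k + 9)*factorial(k + 1) = t_k.
Telescope: S(n) = s_(n+1) − s_(2) = 3**(n + 1)*(4*n + 1)*factorial(n + 2) − (270) = 12*3**n*n*factorial(n + 2) + 3*3**n*factorial(n + 2) - 270.

S(n) = 12 \cdot 3^{n} n \left(n + 2\right)! + 3 \cdot 3^{n} \left(n + 2\right)! - 270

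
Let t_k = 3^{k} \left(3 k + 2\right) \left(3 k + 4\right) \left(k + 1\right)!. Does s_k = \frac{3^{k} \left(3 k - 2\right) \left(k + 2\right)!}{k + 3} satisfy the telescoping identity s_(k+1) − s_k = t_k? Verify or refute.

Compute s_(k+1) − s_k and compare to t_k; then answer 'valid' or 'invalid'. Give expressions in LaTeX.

Invalid: residual - \frac{3^{k} \left(9 k^{3} + 45 k^{2} + 59 k + 26\right) \left(k + 1\right)!}{\left(k + 3\right) \left(k + 4\right)} ≠ 0.

s_(k+1) = 3**(k + 1)*(3*k + 1)*factorial(k + 3)/(k + 4)
s_(k+1) − s_k = 3**k*(9*k**3 + 54*k**2 + 89*k + 35)*factorial(k + 2)/((k + 3)*(k + 4))
(s_(k+1) − s_k) − t_k = -3**k*(9*k**3 + 45*k**2 + 59*k + 26)*factorial(k + 1)/((k + 3)*(k + 4))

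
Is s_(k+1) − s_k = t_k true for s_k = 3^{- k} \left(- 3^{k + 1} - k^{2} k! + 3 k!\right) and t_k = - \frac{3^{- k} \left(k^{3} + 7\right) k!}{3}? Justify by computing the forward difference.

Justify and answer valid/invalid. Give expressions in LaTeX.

s_(k+1) = (-9*3**k - k**3*factorial(k) - 3*k**2*factorial(k) + 2*factorial(k))/(3*3**k)
s_(k+1) − s_k = -(k**3 + 7)*factorial(k)/(3*3**k)
(s_(k+1) − s_k) − t_k = 0

valid; difference matches t_k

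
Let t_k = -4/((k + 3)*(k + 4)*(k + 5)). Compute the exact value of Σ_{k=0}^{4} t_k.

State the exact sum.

Step 1: r(k) = (k + 3)/(k + 6).
Factor: A=k + 3; B=k + 6; C=1.
Solve (k + 3)·f(k+1) − (k + 5)·f(k) = 1.
deg f ≤ 2 (via 1,1,0).
Match coefficients ⇒ f(k) = k*(k + 7)/24.
So s_k = (B(k−1)f/C)·t_k = (k*(k + 5)*(k + 7)/24)·t_k = k*(-k - 7)/(6*(k + 3)*(k + 4)).
Δs = -4/(k**3 + 12*k**2 + 47*k + 60), as required.
Σ_(k=0)^(4) t_k = s_(5) − s_(0) = -5/36 − (0) = -5/36.

Σ = -5/36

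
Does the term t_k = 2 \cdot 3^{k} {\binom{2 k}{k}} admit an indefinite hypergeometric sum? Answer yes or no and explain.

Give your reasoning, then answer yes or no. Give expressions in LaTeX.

r(k) = 6*(2*k + 1)/(k + 1) after simplifying.
So A=12*k + 6 and B=k + 1, with C=1.
Need (12*k + 6)·f(k+1) − (k)·f(k) = 1.
Bound: deg f ≤ -1.
Negative degree bound (-1): no f exists, t_k not Gosper-summable.

No — key equation has no polynomial f.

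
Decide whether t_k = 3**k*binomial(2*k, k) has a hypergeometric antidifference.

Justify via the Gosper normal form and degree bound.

No; the degree bound rules out any f.

Compute t_(k+1)/t_k: get 6*(2*k + 1)/(k + 1).
Normal form (A,B,C) = (12*k + 6, k + 1, 1).
Key eq: (12*k + 6)·f(k+1) = (k)·f(k) + (1).
deg f ≤ -1 (via 1,1,0).
d = -1 < 0 ⇒ no nonzero polynomial f; not summable.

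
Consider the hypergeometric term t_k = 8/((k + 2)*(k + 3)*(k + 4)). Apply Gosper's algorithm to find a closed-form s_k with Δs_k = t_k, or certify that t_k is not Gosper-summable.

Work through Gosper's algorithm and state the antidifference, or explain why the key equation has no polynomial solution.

Ratio r(k) = (k + 2)/(k + 5).
Gosper form: A/B · C(k+1)/C(k) with A=k + 2, B=k + 5, C=1.
Solve (k + 2)·f(k+1) − (k + 4)·f(k) = 1.
d = 2 from the (1,1,0) case.
Coefficient equations give f(k) = k*(k + 5)/12.
Certificate R = B(k−1)f/C = k*(k + 4)*(k + 5)/12 gives s_k = 2*k*(k + 5)/(3*(k + 2)*(k + 3)).
Δs = 8/(k**3 + 9*k**2 + 26*k + 24), as required.

s_k = 2*k*(k + 5)/(3*(k + 2)*(k + 3))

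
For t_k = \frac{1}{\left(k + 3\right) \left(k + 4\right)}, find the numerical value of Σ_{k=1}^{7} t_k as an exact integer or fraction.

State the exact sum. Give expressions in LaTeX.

Σ = 7/44

Step 1: r(k) = (k + 3)/(k + 5).
Gosper form: A/B · C(k+1)/C(k) with A=k + 3, B=k + 5, C=1.
f must satisfy (k + 3)·f(k+1) − (k + 4)·f(k) = 1.
Degrees (1,1,0) ⇒ d ≤ 1.
Coefficient equations give f(k) = k/3.
Certificate R = B(k−1)f/C = k*(k + 4)/3 gives s_k = k/(3*(k + 3)).
Check: Δs_k = 1/(k**2 + 7*k + 12). ✓
Evaluate s at k=8 and k=1: 8/33 and 1/12; difference 7/44.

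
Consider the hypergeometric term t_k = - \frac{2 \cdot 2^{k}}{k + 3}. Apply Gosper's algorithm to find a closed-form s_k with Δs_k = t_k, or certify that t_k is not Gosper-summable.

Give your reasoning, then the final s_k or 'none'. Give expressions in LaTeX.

not Gosper-summable; s_k does not exist

Step 1: r(k) = 2*(k + 3)/(k + 4).
So A=2*k + 6 and B=k + 4, with C=1.
Need (2*k + 6)·f(k+1) − (k + 3)·f(k) = 1.
deg f ≤ -1 (via 1,1,0).
d = -1 < 0 ⇒ no nonzero polynomial f; not summable.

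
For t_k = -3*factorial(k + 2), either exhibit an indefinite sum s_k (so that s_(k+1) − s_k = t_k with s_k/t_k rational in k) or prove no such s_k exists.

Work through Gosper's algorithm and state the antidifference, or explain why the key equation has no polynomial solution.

Compute t_(k+1)/t_k: get k + 3.
A = k + 3, B = 1, C = 1.
Set up (k + 3)·f(k+1) − (1)·f(k) − (1) = 0.
deg f ≤ -1 (via 1,0,0).
Bound -1 < 0, so the key equation has no polynomial solution.

none — t_k is not Gosper-summable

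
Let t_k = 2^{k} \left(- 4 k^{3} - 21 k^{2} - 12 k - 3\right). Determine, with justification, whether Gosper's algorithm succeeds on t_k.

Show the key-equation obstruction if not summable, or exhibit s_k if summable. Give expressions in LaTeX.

Yes. s_k = 2^{k} \left(- 4 k^{3} + 3 k^{2} - 1\right).

r(k) = 2*(4*k**3 + 33*k**2 + 66*k + 40)/(4*k**3 + 21*k**2 + 12*k + 3) after simplifying.
Factor: A=2; B=1; C=k**3 + 21*k**2/4 + 3*k + 3/4.
Key eq: (2)·f(k+1) = (1)·f(k) + (k**3 + 21*k**2/4 + 3*k + 3/4).
d = 3 from the (0,0,3) case.
A polynomial solution: f(k) = (4*k**3 - 3*k**2 + 1)/4.
So s_k = (B(k−1)f/C)·t_k = ((4*k**3 - 3*k**2 + 1)/(4*k**3 + 21*k**2 + 12*k + 3))·t_k = 2**k*(-4*k**3 + 3*k**2 - 1).
Verify: 2**k*(-4*k**3 - 21*k**2 - 12*k - 3) matches t_k.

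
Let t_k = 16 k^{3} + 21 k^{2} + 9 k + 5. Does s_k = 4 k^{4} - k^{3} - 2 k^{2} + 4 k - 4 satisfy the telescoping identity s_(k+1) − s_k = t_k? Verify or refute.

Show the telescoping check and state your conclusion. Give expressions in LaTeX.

s_(k+1) = 4*k**4 + 15*k**3 + 19*k**2 + 13*k + 1
s_(k+1) − s_k = 16*k**3 + 21*k**2 + 9*k + 5
(s_(k+1) − s_k) − t_k = 0

Valid: the claim telescopes to t_k.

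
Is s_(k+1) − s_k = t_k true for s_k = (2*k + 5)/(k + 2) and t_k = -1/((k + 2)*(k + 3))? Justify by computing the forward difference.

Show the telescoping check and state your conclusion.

s_(k+1) = (2*k + 7)/(k + 3)
s_(k+1) − s_k = -1/(k**2 + 5*k + 6)
(s_(k+1) − s_k) − t_k = 0

valid; difference matches t_k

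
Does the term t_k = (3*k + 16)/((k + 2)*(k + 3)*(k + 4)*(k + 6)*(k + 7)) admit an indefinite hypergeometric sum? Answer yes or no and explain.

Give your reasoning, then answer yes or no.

Yes. s_k = k*(k**2 + 11*k + 36)/(36*(k**3 + 11*k**2 + 36*k + 36)).

Compute t_(k+1)/t_k: get (k + 2)*(k + 6)*(3*k + 19)/((k + 5)*(k + 8)*(3*k + 16)).
Gosper form: A/B · C(k+1)/C(k) with A=k + 2, B=k + 8, C=k**2 + 31*k/3 + 80/3.
Need (k + 2)·f(k+1) − (k + 7)·f(k) = k**2 + 31*k/3 + 80/3.
From deg A=1, deg B=1, deg C=2: d=5.
Coefficient equations give f(k) = k*(k + 4)*(k + 5)*(k**2 + 11*k + 36)/108.
Certificate R = B(k−1)f/C = k*(k + 4)*(k + 7)*(k**2 + 11*k + 36)/(36*(3*k + 16)) gives s_k = k*(k**2 + 11*k + 36)/(36*(k**3 + 11*k**2 + 36*k + 36)).
Δs = (3*k + 16)/(k**5 + 22*k**4 + 185*k**3 + 740*k**2 + 1404*k + 1008), as required.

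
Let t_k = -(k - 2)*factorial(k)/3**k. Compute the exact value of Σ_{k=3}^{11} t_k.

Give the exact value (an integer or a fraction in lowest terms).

Σ = -1970714/729

Ratio r(k) = (k**2 - 1)/(3*(k - 2)).
Gosper form: A/B · C(k+1)/C(k) with A=k/3 + 1/3, B=1, C=k - 2.
f must satisfy (k/3 + 1/3)·f(k+1) − (1)·f(k) = k - 2.
d = 0 from the (1,0,1) case.
Solve for f: f(k) = 3 (degree 0 ≤ 0).
Certificate R = B(k−1)f/C = 3/(k - 2) gives s_k = -3**(1 - k)*factorial(k).
s_(k+1) − s_k = -(k - 2)*factorial(k)/3**k = t_k.
Evaluate s at k=12 and k=3: -1971200/729 and -2/3; difference -1970714/729.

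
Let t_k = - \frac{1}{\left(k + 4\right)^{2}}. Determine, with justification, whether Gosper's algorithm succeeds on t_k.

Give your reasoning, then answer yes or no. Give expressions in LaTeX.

Ratio r(k) = (k + 4)**2/(k + 5)**2.
A = k**2 + 8*k + 16, B = k**2 + 10*k + 25, C = 1.
Set up (k**2 + 8*k + 16)·f(k+1) − (k**2 + 8*k + 16)·f(k) − (1) = 0.
Bound: deg f ≤ 0.
Generic f = c0 gives residual -1; -1 = 0 cannot hold, so t_k is not Gosper-summable.

No — t_k has no hypergeometric antidifference.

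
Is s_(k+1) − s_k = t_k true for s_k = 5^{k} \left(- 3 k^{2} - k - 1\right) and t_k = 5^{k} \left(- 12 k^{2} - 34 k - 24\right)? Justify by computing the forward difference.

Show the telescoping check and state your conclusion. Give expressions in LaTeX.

Valid — Δs_k = t_k.

s_(k+1) = 5**(k + 1)*(-k - 3*(k + 1)**2 - 2)
s_(k+1) − s_k = 5**k*(-12*k**2 - 34*k - 24)
(s_(k+1) − s_k) − t_k = 0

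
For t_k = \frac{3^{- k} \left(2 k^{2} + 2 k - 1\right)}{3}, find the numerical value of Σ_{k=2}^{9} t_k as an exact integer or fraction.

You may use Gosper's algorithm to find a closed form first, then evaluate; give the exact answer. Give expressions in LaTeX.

Σ = 58928/59049

Ratio r(k) = (2*k**2 + 6*k + 3)/(3*(2*k**2 + 2*k - 1)).
Gosper form: A/B · C(k+1)/C(k) with A=1/3, B=1, C=k**2 + k - 1/2.
Need (1/3)·f(k+1) − (1)·f(k) = k**2 + k - 1/2.
Degrees (0,0,2) ⇒ d ≤ 2.
Coefficient equations give f(k) = -3*(k + 1)**2/2.
Get s_k = R·t_k = (-k**2 - 2*k - 1)/3**k with R(k) = B(k−1)f(k)/C(k) = -3*(k + 1)**2/(2*k**2 + 2*k - 1).
s_(k+1) − s_k = (2*k**2 + 2*k - 1)/(3*3**k) = t_k.
Σ_(k=2)^(9) t_k = s_(10) − s_(2) = -121/59049 − (-1) = 58928/59049.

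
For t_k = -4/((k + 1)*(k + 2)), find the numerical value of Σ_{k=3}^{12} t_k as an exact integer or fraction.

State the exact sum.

t_(k+1)/t_k = (k + 1)/(k + 3).
A = k + 1, B = k + 3, C = 1.
Set up (k + 1)·f(k+1) − (k + 2)·f(k) − (1) = 0.
deg f ≤ 1 (via 1,1,0).
A polynomial solution: f(k) = k.
Then R = B(k−1)f/C = k*(k + 2), so s_k = R(k)·t_k = -4*k/(k + 1).
s_(k+1) − s_k = -4/(k**2 + 3*k + 2) = t_k.
Σ_(k=3)^(12) t_k = s_(13) − s_(3) = -26/7 − (-3) = -5/7.

Σ = -5/7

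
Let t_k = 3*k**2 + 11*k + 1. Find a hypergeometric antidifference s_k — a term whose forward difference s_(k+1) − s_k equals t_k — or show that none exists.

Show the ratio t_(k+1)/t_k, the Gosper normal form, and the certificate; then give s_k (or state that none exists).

s_k = k*(k**2 + 4*k - 4)

r(k) = (3*k**2 + 17*k + 15)/(3*k**2 + 11*k + 1) after simplifying.
Factor: A=1; B=1; C=k**2 + 11*k/3 + 1/3.
Need (1)·f(k+1) − (1)·f(k) = k**2 + 11*k/3 + 1/3.
Degrees (0,0,2) ⇒ d ≤ 3.
Coefficient equations give f(k) = k*(k**2 + 4*k - 4)/3.
So s_k = (B(k−1)f/C)·t_k = (k*(k**2 + 4*k - 4)/(3*k**2 + 11*k + 1))·t_k = k*(k**2 + 4*k - 4).
Check: Δs_k = 3*k**2 + 11*k + 1. ✓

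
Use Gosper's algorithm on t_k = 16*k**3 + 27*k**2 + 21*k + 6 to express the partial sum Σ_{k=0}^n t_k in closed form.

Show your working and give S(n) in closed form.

S(n) = 4*n**4 + 17*n**3 + 28*n**2 + 21*n + 6

Compute t_(k+1)/t_k: get (16*k**3 + 75*k**2 + 123*k + 70)/(16*k**3 + 27*k**2 + 21*k + 6).
Gosper form: A/B · C(k+1)/C(k) with A=1, B=1, C=k**3 + 27*k**2/16 + 21*k/16 + 3/8.
Set up (1)·f(k+1) − (1)·f(k) − (k**3 + 27*k**2/16 + 21*k/16 + 3/8) = 0.
From deg A=0, deg B=0, deg C=3: d=4.
A polynomial solution: f(k) = k**2*(4*k**2 + k + 1)/16.
Then R = B(k−1)f/C = k**2*(4*k**2 + k + 1)/(16*k**3 + 27*k**2 + 21*k + 6), so s_k = R(k)·t_k = k**2*(4*k**2 + k + 1).
Δs = 16*k**3 + 27*k**2 + 21*k + 6, as required.
s_(n+1) = 4*n**4 + 17*n**3 + 28*n**2 + 21*n + 6 and s_(0) = 0, so S(n) = 4*n**4 + 17*n**3 + 28*n**2 + 21*n + 6.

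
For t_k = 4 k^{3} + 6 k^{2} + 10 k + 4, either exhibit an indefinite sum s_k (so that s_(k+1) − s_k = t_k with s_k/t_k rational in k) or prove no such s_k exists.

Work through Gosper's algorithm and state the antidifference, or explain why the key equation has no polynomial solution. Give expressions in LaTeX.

s_k = k^{2} \left(k^{2} + 3\right)

Step 1: r(k) = (2*k**3 + 9*k**2 + 17*k + 12)/(2*k**3 + 3*k**2 + 5*k + 2).
Normal form (A,B,C) = (1, 1, k**3 + 3*k**2/2 + 5*k/2 + 1).
Need (1)·f(k+1) − (1)·f(k) = k**3 + 3*k**2/2 + 5*k/2 + 1.
Degrees (0,0,3) ⇒ d ≤ 4.
Match coefficients ⇒ f(k) = k**2*(k**2 + 3)/4.
Certificate R = B(k−1)f/C = k**2*(k**2 + 3)/(2*(2*k + 1)*(k**2 + k + 2)) gives s_k = k**2*(k**2 + 3).
s_(k+1) − s_k = 4*k**3 + 6*k**2 + 10*k + 4 = t_k.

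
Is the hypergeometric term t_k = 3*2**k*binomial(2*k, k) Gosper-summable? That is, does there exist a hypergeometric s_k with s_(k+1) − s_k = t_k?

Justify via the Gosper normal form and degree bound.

No — key equation has no polynomial f.

Compute t_(k+1)/t_k: get 4*(2*k + 1)/(k + 1).
Take A(k)=8*k + 4, B(k)=k + 1, C(k)=1.
f must satisfy (8*k + 4)·f(k+1) − (k)·f(k) = 1.
d = -1 from the (1,1,0) case.
d = -1 < 0 ⇒ no nonzero polynomial f; not summable.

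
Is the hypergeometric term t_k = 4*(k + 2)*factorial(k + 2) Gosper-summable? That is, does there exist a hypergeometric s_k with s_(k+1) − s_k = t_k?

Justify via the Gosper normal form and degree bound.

Yes. s_k = 4*factorial(k + 2).

Compute t_(k+1)/t_k: get (k + 3)**2/(k + 2).
Take A(k)=k + 3, B(k)=1, C(k)=k + 2.
Set up (k + 3)·f(k+1) − (1)·f(k) − (k + 2) = 0.
deg f ≤ 0 (via 1,0,1).
Solve for f: f(k) = 1 (degree 0 ≤ 0).
Then R = B(k−1)f/C = 1/(k + 2), so s_k = R(k)·t_k = 4*factorial(k + 2).
Verify: 4*(k + 2)*factorial(k + 2) matches t_k.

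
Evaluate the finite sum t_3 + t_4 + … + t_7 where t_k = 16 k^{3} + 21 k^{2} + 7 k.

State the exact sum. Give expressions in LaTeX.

Σ = 15410

Step 1: r(k) = (16*k**3 + 69*k**2 + 97*k + 44)/(k*(16*k**2 + 21*k + 7)).
Gosper form: A/B · C(k+1)/C(k) with A=1, B=1, C=k**3 + 21*k**2/16 + 7*k/16.
Need (1)·f(k+1) − (1)·f(k) = k**3 + 21*k**2/16 + 7*k/16.
deg f ≤ 4 (via 0,0,3).
A polynomial solution: f(k) = k**2*(k - 1)*(4*k + 3)/16.
Get s_k = R·t_k = k**2*(4*k**2 - k - 3) with R(k) = B(k−1)f(k)/C(k) = k*(k - 1)*(4*k + 3)/(16*k**2 + 21*k + 7).
Check: Δs_k = k*(16*k**2 + 21*k + 7). ✓
Sum = s_(8) − s_(3); s_(8) = 15680, s_(3) = 270 ⇒ 15410.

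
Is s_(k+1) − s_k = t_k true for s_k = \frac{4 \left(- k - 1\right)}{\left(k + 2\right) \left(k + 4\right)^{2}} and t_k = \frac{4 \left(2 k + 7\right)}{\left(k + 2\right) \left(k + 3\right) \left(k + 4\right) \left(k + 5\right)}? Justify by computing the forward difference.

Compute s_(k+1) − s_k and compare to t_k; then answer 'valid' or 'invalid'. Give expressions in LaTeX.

Invalid: residual \frac{12 \left(- 3 k^{2} - 23 k - 43\right)}{k^{6} + 23 k^{5} + 217 k^{4} + 1073 k^{3} + 2926 k^{2} + 4160 k + 2400} ≠ 0.

s_(k+1) = 4*(-k - 2)/((k + 3)*(k + 5)**2)
s_(k+1) − s_k = 4*(2*k**3 + 16*k**2 + 34*k + 11)/(k**6 + 23*k**5 + 217*k**4 + 1073*k**3 + 2926*k**2 + 4160*k + 2400)
(s_(k+1) − s_k) − t_k = 12*(-3*k**2 - 23*k - 43)/(k**6 + 23*k**5 + 217*k**4 + 1073*k**3 + 2926*k**2 + 4160*k + 2400)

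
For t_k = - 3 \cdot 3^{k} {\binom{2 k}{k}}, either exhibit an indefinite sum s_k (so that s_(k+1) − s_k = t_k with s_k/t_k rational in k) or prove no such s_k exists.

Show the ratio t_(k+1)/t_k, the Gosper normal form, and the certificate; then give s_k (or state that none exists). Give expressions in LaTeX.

no hypergeometric antidifference exists

r(k) = 6*(2*k + 1)/(k + 1) after simplifying.
Normal form (A,B,C) = (12*k + 6, k + 1, 1).
f must satisfy (12*k + 6)·f(k+1) − (k)·f(k) = 1.
deg f ≤ -1 (via 1,1,0).
Bound -1 < 0, so the key equation has no polynomial solution.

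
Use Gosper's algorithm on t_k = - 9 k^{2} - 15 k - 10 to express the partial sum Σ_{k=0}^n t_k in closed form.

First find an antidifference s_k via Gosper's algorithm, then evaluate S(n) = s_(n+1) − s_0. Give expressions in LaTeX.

S(n) = - 3 n^{3} - 12 n^{2} - 19 n - 10

The ratio is (9*k**2 + 33*k + 34)/(9*k**2 + 15*k + 10).
So A=1 and B=1, with C=k**2 + 5*k/3 + 10/9.
f must satisfy (1)·f(k+1) − (1)·f(k) = k**2 + 5*k/3 + 10/9.
Degrees (0,0,2) ⇒ d ≤ 3.
Coefficient equations give f(k) = k*(3*k**2 + 3*k + 4)/9.
Certificate R = B(k−1)f/C = k*(3*k**2 + 3*k + 4)/(9*k**2 + 15*k + 10) gives s_k = k*(-3*k**2 - 3*k - 4).
Verify: -9*k**2 - 15*k - 10 matches t_k.
Σ_(k=0)^n t_k = s_(n+1) − s_(0) = (-3*n**3 - 12*n**2 - 19*n - 10) − (0), i.e. -3*n**3 - 12*n**2 - 19*n - 10.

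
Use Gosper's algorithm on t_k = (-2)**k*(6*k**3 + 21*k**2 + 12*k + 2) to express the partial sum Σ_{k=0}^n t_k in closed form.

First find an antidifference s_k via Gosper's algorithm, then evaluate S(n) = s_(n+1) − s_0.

The ratio is 2*(-6*k**3 - 39*k**2 - 72*k - 41)/(6*k**3 + 21*k**2 + 12*k + 2).
A = -2, B = 1, C = k**3 + 7*k**2/2 + 2*k + 1/3.
f must satisfy (-2)·f(k+1) − (1)·f(k) = k**3 + 7*k**2/2 + 2*k + 1/3.
deg f ≤ 3 (via 0,0,3).
Solving with deg f ≤ 3: f(k) = -k*(2*k**2 + 3*k - 4)/6.
So s_k = (B(k−1)f/C)·t_k = (-k*(2*k**2 + 3*k - 4)/(6*k**3 + 21*k**2 + 12*k + 2))·t_k = (-2)**k*k*(-2*k**2 - 3*k + 4).
s_(k+1) − s_k = (-2)**k*(6*k**3 + 21*k**2 + 12*k + 2) = t_k.
Telescope: S(n) = s_(n+1) − s_(0) = 2*(-2)**n*(2*n**3 + 9*n**2 + 8*n + 1) − (0) = 2*(-2)**n*(2*n**3 + 9*n**2 + 8*n + 1).

S(n) = 2*(-2)**n*(2*n**3 + 9*n**2 + 8*n + 1)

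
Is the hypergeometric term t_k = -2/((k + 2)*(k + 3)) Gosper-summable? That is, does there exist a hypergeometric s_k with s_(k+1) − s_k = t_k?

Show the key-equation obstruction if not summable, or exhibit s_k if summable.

t_(k+1)/t_k = (k + 2)/(k + 4).
So A=k + 2 and B=k + 4, with C=1.
Key eq: (k + 2)·f(k+1) = (k + 3)·f(k) + (1).
deg f ≤ 1 (via 1,1,0).
Match coefficients ⇒ f(k) = k/2.
Then R = B(k−1)f/C = k*(k + 3)/2, so s_k = R(k)·t_k = -k/(k + 2).
Verify: -2/(k**2 + 5*k + 6) matches t_k.

Yes. s_k = -k/(k + 2).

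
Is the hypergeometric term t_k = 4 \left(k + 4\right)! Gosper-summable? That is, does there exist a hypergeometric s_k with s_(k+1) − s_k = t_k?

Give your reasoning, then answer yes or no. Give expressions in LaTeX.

r(k) = k + 5 after simplifying.
A = k + 5, B = 1, C = 1.
Set up (k + 5)·f(k+1) − (1)·f(k) − (1) = 0.
Bound: deg f ≤ -1.
d = -1 < 0 ⇒ no nonzero polynomial f; not summable.

No; the degree bound rules out any f.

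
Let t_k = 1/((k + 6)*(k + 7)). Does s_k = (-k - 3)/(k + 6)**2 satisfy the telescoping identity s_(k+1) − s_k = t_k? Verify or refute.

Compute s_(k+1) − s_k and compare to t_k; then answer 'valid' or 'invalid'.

Invalid: residual 3*(-2*k - 13)/(k**4 + 26*k**3 + 253*k**2 + 1092*k + 1764) ≠ 0.

s_(k+1) = (-k - 4)/(k + 7)**2
s_(k+1) − s_k = (k**2 + 7*k + 3)/(k**4 + 26*k**3 + 253*k**2 + 1092*k + 1764)
(s_(k+1) − s_k) − t_k = 3*(-2*k - 13)/(k**4 + 26*k**3 + 253*k**2 + 1092*k + 1764)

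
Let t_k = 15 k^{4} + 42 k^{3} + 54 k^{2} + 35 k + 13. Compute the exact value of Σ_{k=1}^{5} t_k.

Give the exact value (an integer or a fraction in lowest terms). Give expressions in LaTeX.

Step 1: r(k) = (15*k**4 + 102*k**3 + 270*k**2 + 329*k + 159)/(15*k**4 + 42*k**3 + 54*k**2 + 35*k + 13).
So A=1 and B=1, with C=k**4 + 14*k**3/5 + 18*k**2/5 + 7*k/3 + 13/15.
Key eq: (1)·f(k+1) = (1)·f(k) + (k**4 + 14*k**3/5 + 18*k**2/5 + 7*k/3 + 13/15).
Bound: deg f ≤ 5.
Coefficient equations give f(k) = k*(3*k**4 + 3*k**3 + 2*k**2 + k + 4)/15.
Certificate R = B(k−1)f/C = k*(3*k**4 + 3*k**3 + 2*k**2 + k + 4)/(15*k**4 + 42*k**3 + 54*k**2 + 35*k + 13) gives s_k = k*(3*k**4 + 3*k**3 + 2*k**2 + k + 4).
s_(k+1) − s_k = 15*k**4 + 42*k**3 + 54*k**2 + 35*k + 13 = t_k.
Sum = s_(6) − s_(1); s_(6) = 27708, s_(1) = 13 ⇒ 27695.

Σ = 27695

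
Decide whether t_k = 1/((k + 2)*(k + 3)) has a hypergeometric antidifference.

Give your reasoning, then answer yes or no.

Yes. s_k = k/(2*(k + 2)).

r(k) = (k + 2)/(k + 4) after simplifying.
Gosper form: A/B · C(k+1)/C(k) with A=k + 2, B=k + 4, C=1.
Solve (k + 2)·f(k+1) − (k + 3)·f(k) = 1.
From deg A=1, deg B=1, deg C=0: d=1.
Solve for f: f(k) = k/2 (degree 1 ≤ 1).
Certificate R = B(k−1)f/C = k*(k + 3)/2 gives s_k = k/(2*(k + 2)).
Check: Δs_k = 1/(k**2 + 5*k + 6). ✓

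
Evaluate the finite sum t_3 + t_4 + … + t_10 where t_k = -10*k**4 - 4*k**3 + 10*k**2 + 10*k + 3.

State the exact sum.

r(k) = (10*k**4 + 44*k**3 + 62*k**2 + 22*k - 9)/(10*k**4 + 4*k**3 - 10*k**2 - 10*k - 3) after simplifying.
Normal form (A,B,C) = (1, 1, k**4 + 2*k**3/5 - k**2 - k - 3/10).
Set up (1)·f(k+1) − (1)·f(k) − (k**4 + 2*k**3/5 - k**2 - k - 3/10) = 0.
deg f ≤ 5 (via 0,0,4).
A polynomial solution: f(k) = k**2*(2*k**3 - 4*k**2 - 2*k + 1)/10.
Certificate R = B(k−1)f/C = k**2*(2*k**3 - 4*k**2 - 2*k + 1)/(10*k**4 + 4*k**3 - 10*k**2 - 10*k - 3) gives s_k = k**2*(-2*k**3 + 4*k**2 + 2*k - 1).
s_(k+1) − s_k = -10*k**4 - 4*k**3 + 10*k**2 + 10*k + 3 = t_k.
Telescoping: Σ = s_(11) − s_(3) = -260997 − (-117) = -260880.

Σ = -260880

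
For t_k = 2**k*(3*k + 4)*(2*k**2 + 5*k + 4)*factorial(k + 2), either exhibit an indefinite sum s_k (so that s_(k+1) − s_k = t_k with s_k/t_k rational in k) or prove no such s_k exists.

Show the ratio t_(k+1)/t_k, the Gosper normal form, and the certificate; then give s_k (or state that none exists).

s_k = 2**k*(3*k**2 - 2*k + 2)*factorial(k + 2)

Step 1: r(k) = 2*(6*k**4 + 59*k**3 + 219*k**2 + 365*k + 231)/(6*k**3 + 23*k**2 + 32*k + 16).
Gosper form: A/B · C(k+1)/C(k) with A=2*k + 6, B=1, C=k**3 + 23*k**2/6 + 16*k/3 + 8/3.
Solve (2*k + 6)·f(k+1) − (1)·f(k) = k**3 + 23*k**2/6 + 16*k/3 + 8/3.
deg f ≤ 2 (via 1,0,3).
Coefficient equations give f(k) = (3*k**2 - 2*k + 2)/6.
Get s_k = R·t_k = 2**k*(3*k**2 - 2*k + 2)*factorial(k + 2) with R(k) = B(k−1)f(k)/C(k) = (3*k**2 - 2*k + 2)/((3*k + 4)*(2*k**2 + 5*k + 4)).
s_(k+1) − s_k = 2**k*(3*k + 4)*(2*k**2 + 5*k + 4)*factorial(k + 2) = t_k.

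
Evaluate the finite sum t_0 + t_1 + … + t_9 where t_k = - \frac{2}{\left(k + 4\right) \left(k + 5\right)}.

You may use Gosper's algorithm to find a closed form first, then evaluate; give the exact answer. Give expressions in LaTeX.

Σ = -5/14

Step 1: r(k) = (k + 4)/(k + 6).
Normal form (A,B,C) = (k + 4, k + 6, 1).
Need (k + 4)·f(k+1) − (k + 5)·f(k) = 1.
Bound: deg f ≤ 1.
A polynomial solution: f(k) = k/4.
So s_k = (B(k−1)f/C)·t_k = (k*(k + 5)/4)·t_k = -k/(2*k + 8).
Δs = -2/(k**2 + 9*k + 20), as required.
Telescoping: Σ = s_(10) − s_(0) = -5/14 − (0) = -5/14.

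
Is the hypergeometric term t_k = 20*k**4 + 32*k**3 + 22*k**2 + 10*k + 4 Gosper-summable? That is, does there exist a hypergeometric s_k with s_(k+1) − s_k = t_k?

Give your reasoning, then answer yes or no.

r(k) = (10*k**4 + 56*k**3 + 119*k**2 + 115*k + 44)/(10*k**4 + 16*k**3 + 11*k**2 + 5*k + 2) after simplifying.
Gosper form: A/B · C(k+1)/C(k) with A=1, B=1, C=k**4 + 8*k**3/5 + 11*k**2/10 + k/2 + 1/5.
Solve (1)·f(k+1) − (1)·f(k) = k**4 + 8*k**3/5 + 11*k**2/10 + k/2 + 1/5.
From deg A=0, deg B=0, deg C=4: d=5.
Match coefficients ⇒ f(k) = k*(2*k**4 - k**3 - k**2 + k + 1)/10.
Then R = B(k−1)f/C = k*(2*k**4 - k**3 - k**2 + k + 1)/(10*k**4 + 16*k**3 + 11*k**2 + 5*k + 2), so s_k = R(k)·t_k = 2*k*(2*k**4 - k**3 - k**2 + k + 1).
s_(k+1) − s_k = 20*k**4 + 32*k**3 + 22*k**2 + 10*k + 4 = t_k.

Yes. s_k = 2*k*(2*k**4 - k**3 - k**2 + k + 1).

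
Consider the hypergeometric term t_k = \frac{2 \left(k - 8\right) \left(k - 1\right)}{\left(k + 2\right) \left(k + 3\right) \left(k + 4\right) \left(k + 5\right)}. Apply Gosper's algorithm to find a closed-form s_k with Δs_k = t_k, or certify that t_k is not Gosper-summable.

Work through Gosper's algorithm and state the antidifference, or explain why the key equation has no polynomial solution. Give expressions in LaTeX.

s_k = \frac{k \left(k^{2} - 3 k + 50\right)}{6 \left(k^{3} + 9 k^{2} + 26 k + 24\right)}

Compute t_(k+1)/t_k: get k*(k - 7)*(k + 2)/((k - 8)*(k - 1)*(k + 6)).
Take A(k)=k + 2, B(k)=k + 6, C(k)=k**2 - 9*k + 8.
Need (k + 2)·f(k+1) − (k + 5)·f(k) = k**2 - 9*k + 8.
Degrees (1,1,2) ⇒ d ≤ 3.
A polynomial solution: f(k) = k*(k**2 - 3*k + 50)/12.
Certificate R = B(k−1)f/C = k*(k + 5)*(k**2 - 3*k + 50)/(12*(k - 8)*(k - 1)) gives s_k = k*(k**2 - 3*k + 50)/(6*(k**3 + 9*k**2 + 26*k + 24)).
Verify: 2*(k**2 - 9*k + 8)/(k**4 + 14*k**3 + 71*k**2 + 154*k + 120) matches t_k.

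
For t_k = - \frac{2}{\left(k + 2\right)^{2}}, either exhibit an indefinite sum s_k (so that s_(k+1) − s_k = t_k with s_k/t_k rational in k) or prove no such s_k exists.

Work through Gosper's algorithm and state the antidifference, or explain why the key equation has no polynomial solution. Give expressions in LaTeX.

t_(k+1)/t_k = (k + 2)**2/(k + 3)**2.
Gosper form: A/B · C(k+1)/C(k) with A=k**2 + 4*k + 4, B=k**2 + 6*k + 9, C=1.
f must satisfy (k**2 + 4*k + 4)·f(k+1) − (k**2 + 4*k + 4)·f(k) = 1.
From deg A=2, deg B=2, deg C=0: d=0.
Put f(k) = c0: A·f(k+1) − B(k−1)·f(k) − C = -1; need -1 = 0 — inconsistent ⇒ no f, not summable.

none — t_k is not Gosper-summable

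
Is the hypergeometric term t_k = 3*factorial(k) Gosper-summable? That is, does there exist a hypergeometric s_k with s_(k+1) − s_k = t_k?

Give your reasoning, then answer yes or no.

The ratio is k + 1.
Normal form (A,B,C) = (k + 1, 1, 1).
f must satisfy (k + 1)·f(k+1) − (1)·f(k) = 1.
Bound: deg f ≤ -1.
Negative degree bound (-1): no f exists, t_k not Gosper-summable.

No — t_k has no hypergeometric antidifference.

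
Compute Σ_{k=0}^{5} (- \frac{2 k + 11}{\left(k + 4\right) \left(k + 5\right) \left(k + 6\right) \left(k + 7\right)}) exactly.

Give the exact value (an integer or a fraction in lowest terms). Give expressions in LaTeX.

Σ = -1/30

Ratio r(k) = (k + 4)*(2*k + 13)/((k + 8)*(2*k + 11)).
Normal form (A,B,C) = (k + 4, k + 8, k + 11/2).
Need (k + 4)·f(k+1) − (k + 7)·f(k) = k + 11/2.
From deg A=1, deg B=1, deg C=1: d=3.
Solve for f: f(k) = k*(k + 5)*(k + 10)/48 (degree 3 ≤ 3).
Certificate R = B(k−1)f/C = k*(k + 5)*(k + 7)*(k + 10)/(24*(2*k + 11)) gives s_k = k*(-k - 10)/(24*(k**2 + 10*k + 24)).
Δs = (-2*k - 11)/(k**4 + 22*k**3 + 179*k**2 + 638*k + 840), as required.
Evaluate s at k=6 and k=0: -1/30 and 0; difference -1/30.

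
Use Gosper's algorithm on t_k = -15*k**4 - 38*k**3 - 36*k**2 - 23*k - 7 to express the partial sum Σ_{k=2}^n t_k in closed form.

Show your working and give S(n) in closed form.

Ratio r(k) = (15*k**4 + 98*k**3 + 240*k**2 + 269*k + 119)/(15*k**4 + 38*k**3 + 36*k**2 + 23*k + 7).
Gosper form: A/B · C(k+1)/C(k) with A=1, B=1, C=k**4 + 38*k**3/15 + 12*k**2/5 + 23*k/15 + 7/15.
Solve (1)·f(k+1) − (1)·f(k) = k**4 + 38*k**3/15 + 12*k**2/5 + 23*k/15 + 7/15.
d = 5 from the (0,0,4) case.
A polynomial solution: f(k) = k*(3*k**4 + 2*k**3 - 2*k**2 + 3*k + 1)/15.
Then R = B(k−1)f/C = k*(3*k**4 + 2*k**3 - 2*k**2 + 3*k + 1)/(15*k**4 + 38*k**3 + 36*k**2 + 23*k + 7), so s_k = R(k)·t_k = k*(-3*k**4 - 2*k**3 + 2*k**2 - 3*k - 1).
Verify: -15*k**4 - 38*k**3 - 36*k**2 - 23*k - 7 matches t_k.
Telescope: S(n) = s_(n+1) − s_(2) = -3*n**5 - 17*n**4 - 36*n**3 - 39*n**2 - 24*n - 7 − (-126) = -3*n**5 - 17*n**4 - 36*n**3 - 39*n**2 - 24*n + 119.

S(n) = -3*n**5 - 17*n**4 - 36*n**3 - 39*n**2 - 24*n + 119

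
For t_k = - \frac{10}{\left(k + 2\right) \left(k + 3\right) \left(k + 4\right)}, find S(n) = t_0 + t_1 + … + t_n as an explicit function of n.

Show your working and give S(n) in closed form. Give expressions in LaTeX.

t_(k+1)/t_k = (k + 2)/(k + 5).
Gosper form: A/B · C(k+1)/C(k) with A=k + 2, B=k + 5, C=1.
Key eq: (k + 2)·f(k+1) = (k + 4)·f(k) + (1).
From deg A=1, deg B=1, deg C=0: d=2.
Solve for f: f(k) = k*(k + 5)/12 (degree 2 ≤ 2).
R(k) = B(k−1)·f(k)/C(k) = k*(k + 4)*(k + 5)/12; s_k = R·t_k = 5*k*(-k - 5)/(6*(k + 2)*(k + 3)).
s_(k+1) − s_k = -10/(k**3 + 9*k**2 + 26*k + 24) = t_k.
s_(n+1) = 5*(-n**2 - 7*n - 6)/(6*(n**2 + 7*n + 12)) and s_(0) = 0, so S(n) = 5*(-n**2 - 7*n - 6)/(6*(n**2 + 7*n + 12)).

S(n) = \frac{5 \left(- n^{2} - 7 n - 6\right)}{6 \left(n^{2} + 7 n + 12\right)}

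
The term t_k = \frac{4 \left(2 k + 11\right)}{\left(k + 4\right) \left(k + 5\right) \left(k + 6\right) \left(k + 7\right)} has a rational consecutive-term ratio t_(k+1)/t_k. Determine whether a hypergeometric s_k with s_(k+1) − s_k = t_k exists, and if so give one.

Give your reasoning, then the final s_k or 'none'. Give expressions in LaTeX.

s_k = \frac{k \left(k + 10\right)}{6 \left(k^{2} + 10 k + 24\right)}

Compute t_(k+1)/t_k: get (k + 4)*(2*k + 13)/((k + 8)*(2*k + 11)).
Normal form (A,B,C) = (k + 4, k + 8, k + 11/2).
f must satisfy (k + 4)·f(k+1) − (k + 7)·f(k) = k + 11/2.
Bound: deg f ≤ 3.
Solve for f: f(k) = k*(k + 5)*(k + 10)/48 (degree 3 ≤ 3).
Get s_k = R·t_k = k*(k + 10)/(6*(k**2 + 10*k + 24)) with R(k) = B(k−1)f(k)/C(k) = k*(k + 5)*(k + 7)*(k + 10)/(24*(2*k + 11)).
Δs = 4*(2*k + 11)/(k**4 + 22*k**3 + 179*k**2 + 638*k + 840), as required.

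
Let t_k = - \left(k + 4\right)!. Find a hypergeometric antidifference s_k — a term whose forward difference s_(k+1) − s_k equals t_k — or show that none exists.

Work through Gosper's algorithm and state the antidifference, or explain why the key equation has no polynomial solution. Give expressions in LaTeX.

none (Gosper's algorithm certifies no s_k)

t_(k+1)/t_k = k + 5.
A = k + 5, B = 1, C = 1.
f must satisfy (k + 5)·f(k+1) − (1)·f(k) = 1.
deg f ≤ -1 (via 1,0,0).
Negative degree bound (-1): no f exists, t_k not Gosper-summable.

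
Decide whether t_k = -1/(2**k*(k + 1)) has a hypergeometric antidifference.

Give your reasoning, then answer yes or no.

r(k) = (k + 1)/(2*(k + 2)) after simplifying.
So A=k/2 + 1/2 and B=k + 2, with C=1.
Need (k/2 + 1/2)·f(k+1) − (k + 1)·f(k) = 1.
Degrees (1,1,0) ⇒ d ≤ -1.
Bound -1 < 0, so the key equation has no polynomial solution.

No — t_k has no hypergeometric antidifference.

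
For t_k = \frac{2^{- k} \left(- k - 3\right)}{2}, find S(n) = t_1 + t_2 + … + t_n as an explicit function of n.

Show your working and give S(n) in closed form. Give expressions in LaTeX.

Compute t_(k+1)/t_k: get (k + 4)/(2*(k + 3)).
Factor: A=1/2; B=1; C=k + 3.
Set up (1/2)·f(k+1) − (1)·f(k) − (k + 3) = 0.
Bound: deg f ≤ 1.
Solving with deg f ≤ 1: f(k) = -2*(k + 4).
Certificate R = B(k−1)f/C = -2*(k + 4)/(k + 3) gives s_k = (k + 4)/2**k.
Check: Δs_k = (-k - 3)/(2*2**k). ✓
Evaluate: s_(n+1) = 2**(-n - 1)*(n + 5); subtract s_(1) = 5/2 ⇒ S(n) = 2**(-n - 1)*(-5*2**n + n + 5).

S(n) = 2^{- n - 1} \left(- 5 \cdot 2^{n} + n + 5\right)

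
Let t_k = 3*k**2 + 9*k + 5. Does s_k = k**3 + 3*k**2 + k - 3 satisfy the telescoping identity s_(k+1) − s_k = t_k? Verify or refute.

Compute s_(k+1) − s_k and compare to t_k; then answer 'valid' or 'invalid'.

Valid: the claim telescopes to t_k.

s_(k+1) = k**3 + 6*k**2 + 10*k + 2
s_(k+1) − s_k = 3*k**2 + 9*k + 5
(s_(k+1) − s_k) − t_k = 0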